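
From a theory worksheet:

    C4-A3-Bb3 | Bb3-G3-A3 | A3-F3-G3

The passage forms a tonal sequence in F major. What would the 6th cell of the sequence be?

E3 C3 D3

Taking 3-note groups, the heads are C4, Bb3, A3: the pattern moves down a 2nd.
Carrying on: G3 → F3 → E3.
From E3 the diatonic shape gives E3 C3 D3.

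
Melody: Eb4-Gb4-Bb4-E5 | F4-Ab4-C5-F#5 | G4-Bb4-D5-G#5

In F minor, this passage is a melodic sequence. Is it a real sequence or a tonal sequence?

Each cell has the same semitone pattern (3, 4, 6) — intervals are preserved exactly.
And Gb4 lies outside F minor, so the sequence is real rather than tonal.

real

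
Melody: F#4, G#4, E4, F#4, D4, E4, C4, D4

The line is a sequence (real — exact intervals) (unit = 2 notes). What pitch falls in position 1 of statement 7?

The unit is 2 notes. Position-1 pitches of the 4 shown cells: F#4, E4, D4, C4.
Extending down a 2nd: Bb3 → Ab3 → Gb3.

Gb3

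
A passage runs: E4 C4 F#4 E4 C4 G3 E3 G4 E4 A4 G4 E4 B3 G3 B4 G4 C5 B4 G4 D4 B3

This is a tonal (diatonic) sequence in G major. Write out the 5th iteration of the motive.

F#5 D5 G5 F#5 D5 A4 F#4

The 7-note cells begin on E4, G4, B4 — each up a 3rd from the last.
Carrying on: D5 → F#5.
Statement 5 starts on F#5 and keeps the same diatonic contour: F#5 D5 G5 F#5 D5 A4 F#4.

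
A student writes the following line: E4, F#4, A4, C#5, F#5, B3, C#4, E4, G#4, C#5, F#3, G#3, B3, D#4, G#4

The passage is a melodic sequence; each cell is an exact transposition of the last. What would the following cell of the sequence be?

Unit = 5 notes; the statements start on E4, B3, F#3, moving down a 4th each time.
Statement 4 starts on C#3 and keeps the same exact contour: C#3 D#3 F#3 A#3 D#4.

C#3 D#3 F#3 A#3 D#4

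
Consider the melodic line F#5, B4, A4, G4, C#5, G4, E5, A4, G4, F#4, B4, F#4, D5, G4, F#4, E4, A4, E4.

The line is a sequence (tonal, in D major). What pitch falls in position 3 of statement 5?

Grouping in 6s, the 3rd note of each cell is A4, G4, F#4.
Extending down a 2nd: E4 → D4.

D4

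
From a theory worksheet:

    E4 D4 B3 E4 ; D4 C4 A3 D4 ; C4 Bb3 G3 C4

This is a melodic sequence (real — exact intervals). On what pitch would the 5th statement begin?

Ab3

Taking 4-note groups, the heads are E4, D4, C4: the pattern moves down a 2nd.
Extending the heads down a 2nd: Bb3 → Ab3.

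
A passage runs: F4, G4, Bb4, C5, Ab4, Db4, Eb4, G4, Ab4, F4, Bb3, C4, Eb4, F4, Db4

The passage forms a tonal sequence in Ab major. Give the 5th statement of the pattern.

Eb3 F3 Ab3 Bb3 G3

The 5-note cells begin on F4, Db4, Bb3 — each down a 3rd from the last.
Continuing the starts: G3 → Eb3.
From Eb3 the diatonic shape gives Eb3 F3 Ab3 Bb3 G3.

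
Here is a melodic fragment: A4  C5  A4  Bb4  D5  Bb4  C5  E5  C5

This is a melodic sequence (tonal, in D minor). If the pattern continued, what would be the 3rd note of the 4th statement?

Grouping in 3s, the 3rd note of each cell is A4, Bb4, C5.
From C5, up a 2nd gives D5.

D5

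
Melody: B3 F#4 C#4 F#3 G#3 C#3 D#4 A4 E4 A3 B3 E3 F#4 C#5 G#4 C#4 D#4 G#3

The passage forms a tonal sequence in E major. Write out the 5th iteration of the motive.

C#5 G#5 D#5 G#4 A4 D#4

The 6-note cells begin on B3, D#4, F#4 — each up a 3rd from the last.
Extending up a 3rd: A4 → C#5.
From C#5 the diatonic shape gives C#5 G#5 D#5 G#4 A4 D#4.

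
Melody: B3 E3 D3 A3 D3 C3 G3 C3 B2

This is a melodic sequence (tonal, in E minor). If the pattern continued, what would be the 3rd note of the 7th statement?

E2

The unit is 3 notes. Position-3 pitches of the 3 shown cells: D3, C3, B2.
Carrying that down a 2nd forward: A2 → G2 → F#2 → E2.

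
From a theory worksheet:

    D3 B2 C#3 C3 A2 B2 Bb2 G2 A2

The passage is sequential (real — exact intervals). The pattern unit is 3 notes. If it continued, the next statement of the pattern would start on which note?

Ab2

The 3-note cells begin on D3, C3, Bb2 — each down a 2nd from the last.
The next head, down a 2nd from Bb2, is Ab2.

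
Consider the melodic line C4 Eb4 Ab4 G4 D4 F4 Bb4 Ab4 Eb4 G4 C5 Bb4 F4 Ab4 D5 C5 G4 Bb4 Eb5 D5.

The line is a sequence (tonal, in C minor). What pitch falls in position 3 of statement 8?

The unit is 4 notes. Position-3 pitches of the 5 shown cells: Ab4, Bb4, C5, D5, Eb5.
Each moves up a 2nd. Continuing: F5 → G5 → Ab5.

Ab5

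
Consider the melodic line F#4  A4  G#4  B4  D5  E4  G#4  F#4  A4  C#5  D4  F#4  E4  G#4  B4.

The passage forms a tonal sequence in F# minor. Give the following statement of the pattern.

C#4 E4 D4 F#4 A4

The 5-note cells begin on F#4, E4, D4 — each down a 2nd from the last.
So cell 4 is C#4 E4 D4 F#4 A4.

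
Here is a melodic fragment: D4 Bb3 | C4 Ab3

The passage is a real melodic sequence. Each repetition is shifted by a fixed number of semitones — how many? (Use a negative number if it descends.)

The 2-note cells begin on D4, C4 — each down a 2nd from the last.
Counting half-steps from D4 to C4: -2.

-2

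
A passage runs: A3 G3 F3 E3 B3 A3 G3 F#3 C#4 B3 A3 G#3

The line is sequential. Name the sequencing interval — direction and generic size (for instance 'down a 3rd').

up a 2nd

Unit = 4 notes; the statements start on A3, B3, C#4, moving up a 2nd each time.
A3 to B3 is up a 2nd.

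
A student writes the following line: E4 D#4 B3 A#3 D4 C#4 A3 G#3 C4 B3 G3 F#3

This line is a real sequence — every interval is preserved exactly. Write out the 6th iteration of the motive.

Gb3 F3 Db3 C3

Unit = 4 notes; the statements start on E4, D4, C4, moving down a 2nd each time.
Continuing the starts: Bb3 → Ab3 → Gb3.
From Gb3 the exact shape gives Gb3 F3 Db3 C3.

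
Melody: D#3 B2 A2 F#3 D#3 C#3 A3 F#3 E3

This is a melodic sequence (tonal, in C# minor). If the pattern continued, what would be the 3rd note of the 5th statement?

B3

With 3-note cells, note 3 of each statement runs A2, C#3, E3.
Each moves up a 3rd. Continuing: G#3 → B3.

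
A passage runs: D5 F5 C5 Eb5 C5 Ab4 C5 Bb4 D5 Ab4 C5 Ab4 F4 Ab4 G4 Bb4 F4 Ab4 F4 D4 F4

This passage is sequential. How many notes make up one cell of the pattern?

Try groups of 7 (3 cells in 21 notes):
D5 F5 C5 Eb5 C5 Ab4 C5 | Bb4 D5 Ab4 C5 Ab4 F4 Ab4 | G4 Bb4 F4 Ab4 F4 D4 F4
Each cell is the previous one down a 3rd — so the unit is 7 notes.

7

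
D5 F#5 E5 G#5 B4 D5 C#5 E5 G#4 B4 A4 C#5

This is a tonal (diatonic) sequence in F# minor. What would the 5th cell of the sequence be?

Unit = 4 notes; the statements start on D5, B4, G#4, moving down a 3rd each time.
Continuing the starts: E4 → C#4.
So cell 5 is C#4 E4 D4 F#4.

C#4 E4 D4 F#4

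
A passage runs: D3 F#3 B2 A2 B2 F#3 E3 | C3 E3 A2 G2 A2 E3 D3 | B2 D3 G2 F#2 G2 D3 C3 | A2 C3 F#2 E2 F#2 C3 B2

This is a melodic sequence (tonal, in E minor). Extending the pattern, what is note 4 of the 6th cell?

The unit is 7 notes. Position-4 pitches of the 4 shown cells: A2, G2, F#2, E2.
Carrying that down a 2nd forward: D2 → C2.

C2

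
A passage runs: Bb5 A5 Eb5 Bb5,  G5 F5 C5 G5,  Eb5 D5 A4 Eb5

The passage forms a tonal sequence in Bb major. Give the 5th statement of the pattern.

A4 G4 D4 A4

With a 4-note motive the entries are Bb5, G5, Eb5, each down a 3rd from the previous.
Carrying on: C5 → A4.
From A4 the diatonic shape gives A4 G4 D4 A4.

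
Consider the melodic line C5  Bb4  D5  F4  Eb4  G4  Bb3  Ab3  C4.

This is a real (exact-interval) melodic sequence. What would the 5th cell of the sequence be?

Unit = 3 notes; the statements start on C5, F4, Bb3, moving down a 5th each time.
Continuing the starts: Eb3 → Ab2.
So cell 5 is Ab2 Gb2 Bb2.

Ab2 Gb2 Bb2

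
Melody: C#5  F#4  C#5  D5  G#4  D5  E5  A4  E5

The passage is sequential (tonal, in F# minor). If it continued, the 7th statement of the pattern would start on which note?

B5

Unit = 3 notes; the statements start on C#5, D5, E5, moving up a 2nd each time.
Extending the heads up a 2nd: F#5 → G#5 → A5 → B5.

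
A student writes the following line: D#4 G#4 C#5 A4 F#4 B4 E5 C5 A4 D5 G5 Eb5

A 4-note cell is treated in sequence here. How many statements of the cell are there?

3

12 notes in groups of 4 gives 12/4 = 3 statements.
Starts: D#4, F#4, A4 — each up a 3rd.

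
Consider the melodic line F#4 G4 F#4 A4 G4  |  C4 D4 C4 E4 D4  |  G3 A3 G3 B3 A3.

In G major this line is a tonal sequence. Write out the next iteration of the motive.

D3 E3 D3 F#3 E3

Taking 5-note groups, the heads are F#4, C4, G3: the pattern moves down a 4th.
So cell 4 is D3 E3 D3 F#3 E3.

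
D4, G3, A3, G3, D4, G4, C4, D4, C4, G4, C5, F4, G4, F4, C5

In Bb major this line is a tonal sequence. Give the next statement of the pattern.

Unit = 5 notes; the statements start on D4, G4, C5, moving up a 4th each time.
So cell 4 is F5 Bb4 C5 Bb4 F5.

F5 Bb4 C5 Bb4 F5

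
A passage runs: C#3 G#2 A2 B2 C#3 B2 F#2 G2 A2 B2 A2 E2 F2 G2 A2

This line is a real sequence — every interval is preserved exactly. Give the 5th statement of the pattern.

F2 C2 Db2 Eb2 F2

The 5-note cells begin on C#3, B2, A2 — each down a 2nd from the last.
Carrying on: G2 → F2.
Statement 5 starts on F2 and keeps the same exact contour: F2 C2 Db2 Eb2 F2.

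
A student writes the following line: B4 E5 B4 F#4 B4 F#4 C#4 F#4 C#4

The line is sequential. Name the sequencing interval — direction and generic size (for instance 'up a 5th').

down a 4th

The 3-note cells begin on B4, F#4, C#4 — each down a 4th from the last.
From B4 to F#4: down a 4th.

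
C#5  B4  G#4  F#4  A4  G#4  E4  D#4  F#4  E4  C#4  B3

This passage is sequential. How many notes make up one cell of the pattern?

12 notes total. Splitting into 3 groups of 4:
C#5 B4 G#4 F#4 | A4 G#4 E4 D#4 | F#4 E4 C#4 B3
Every group is a transposition down a 3rd of the one before; no shorter unit works.

4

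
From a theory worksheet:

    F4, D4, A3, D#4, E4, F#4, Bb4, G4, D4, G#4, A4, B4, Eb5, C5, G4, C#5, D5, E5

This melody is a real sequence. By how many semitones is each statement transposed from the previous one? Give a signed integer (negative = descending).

The 6-note cells begin on F4, Bb4, Eb5 — each up a 4th from the last.
F4 to Bb4 spans +5 semitones.

5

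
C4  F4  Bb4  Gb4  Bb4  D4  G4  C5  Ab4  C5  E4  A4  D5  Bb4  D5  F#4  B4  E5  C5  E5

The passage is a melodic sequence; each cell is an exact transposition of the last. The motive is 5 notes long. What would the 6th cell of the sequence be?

A#4 D#5 G#5 E5 G#5

With a 5-note motive the entries are C4, D4, E4, F#4, each up a 2nd from the previous.
Carrying on: G#4 → A#4.
From A#4 the exact shape gives A#4 D#5 G#5 E5 G#5.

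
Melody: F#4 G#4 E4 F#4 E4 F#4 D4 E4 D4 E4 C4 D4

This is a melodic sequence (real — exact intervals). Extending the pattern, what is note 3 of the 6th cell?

The unit is 4 notes. Position-3 pitches of the 3 shown cells: E4, D4, C4.
Each moves down a 2nd. Continuing: Bb3 → Ab3 → Gb3.

Gb3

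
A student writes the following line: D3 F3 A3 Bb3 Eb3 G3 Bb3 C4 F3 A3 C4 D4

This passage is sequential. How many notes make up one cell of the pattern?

12 notes total. Splitting into 3 groups of 4:
D3 F3 A3 Bb3 | Eb3 G3 Bb3 C4 | F3 A3 C4 D4
Each cell is the previous one up a 2nd — so the unit is 4 notes.

4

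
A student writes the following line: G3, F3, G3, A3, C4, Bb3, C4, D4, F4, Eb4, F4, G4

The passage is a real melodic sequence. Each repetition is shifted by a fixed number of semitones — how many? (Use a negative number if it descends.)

5

With a 4-note motive the entries are G3, C4, F4, each up a 4th from the previous.
Counting half-steps from G3 to C4: 5.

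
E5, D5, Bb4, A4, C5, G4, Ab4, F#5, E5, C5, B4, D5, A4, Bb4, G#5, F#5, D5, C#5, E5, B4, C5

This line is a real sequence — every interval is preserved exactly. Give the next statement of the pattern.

Unit = 7 notes; the statements start on E5, F#5, G#5, moving up a 2nd each time.
So cell 4 is A#5 G#5 E5 D#5 F#5 C#5 D5.

A#5 G#5 E5 D#5 F#5 C#5 D5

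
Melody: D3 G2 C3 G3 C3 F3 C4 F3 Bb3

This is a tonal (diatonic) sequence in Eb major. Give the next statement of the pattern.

F4 Bb3 Eb4

With a 3-note motive the entries are D3, G3, C4, each up a 4th from the previous.
From F4 the diatonic shape gives F4 Bb3 Eb4.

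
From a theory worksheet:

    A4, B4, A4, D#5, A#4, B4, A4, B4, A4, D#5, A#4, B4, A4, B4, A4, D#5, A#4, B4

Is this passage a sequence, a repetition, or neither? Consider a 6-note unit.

repetition

Each 6-note cell is identical (A4 B4 A4 D#5 A#4 B4), restated at the same pitch.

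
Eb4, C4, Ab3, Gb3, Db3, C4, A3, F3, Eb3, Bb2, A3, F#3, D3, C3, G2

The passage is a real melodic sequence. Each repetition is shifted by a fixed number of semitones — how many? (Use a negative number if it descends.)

-3

Unit = 5 notes; the statements start on Eb4, C4, A3, moving down a 3rd each time.
Counting half-steps from Eb4 to C4: -3.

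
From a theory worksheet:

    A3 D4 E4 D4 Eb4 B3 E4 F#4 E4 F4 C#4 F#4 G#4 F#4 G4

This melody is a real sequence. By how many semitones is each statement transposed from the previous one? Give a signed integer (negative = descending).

2

With a 5-note motive the entries are A3, B3, C#4, each up a 2nd from the previous.
A3→B3 is 59 − 57 = 2 semitones.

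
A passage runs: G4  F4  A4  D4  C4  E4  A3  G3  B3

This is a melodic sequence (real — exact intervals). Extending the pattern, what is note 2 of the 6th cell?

Grouping in 3s, the 2nd note of each cell is F4, C4, G3.
Extending down a 4th: D3 → A2 → E2.

E2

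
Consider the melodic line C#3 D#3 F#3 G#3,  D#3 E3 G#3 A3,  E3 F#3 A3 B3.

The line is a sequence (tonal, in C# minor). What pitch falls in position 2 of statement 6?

Grouping in 4s, the 2nd note of each cell is D#3, E3, F#3.
Extending up a 2nd: G#3 → A3 → B3.

B3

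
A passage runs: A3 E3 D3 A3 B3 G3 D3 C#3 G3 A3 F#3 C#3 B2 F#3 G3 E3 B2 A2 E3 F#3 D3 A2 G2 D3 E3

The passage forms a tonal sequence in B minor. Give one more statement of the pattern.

C#3 G2 F#2 C#3 D3

The 5-note cells begin on A3, G3, F#3, E3, D3 — each down a 2nd from the last.
So cell 6 is C#3 G2 F#2 C#3 D3.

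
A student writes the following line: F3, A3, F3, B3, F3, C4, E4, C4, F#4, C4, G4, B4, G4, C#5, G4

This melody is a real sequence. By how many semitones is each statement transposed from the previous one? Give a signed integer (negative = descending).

With a 5-note motive the entries are F3, C4, G4, each up a 5th from the previous.
F3→C4 is 60 − 53 = 7 semitones.

7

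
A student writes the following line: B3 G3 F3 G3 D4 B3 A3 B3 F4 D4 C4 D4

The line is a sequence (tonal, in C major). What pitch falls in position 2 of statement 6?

C5

The unit is 4 notes. Position-2 pitches of the 3 shown cells: G3, B3, D4.
Extending up a 3rd: F4 → A4 → C5.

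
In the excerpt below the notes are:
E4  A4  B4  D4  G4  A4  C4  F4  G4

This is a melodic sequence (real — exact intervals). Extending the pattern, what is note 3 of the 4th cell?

The unit is 3 notes. Position-3 pitches of the 3 shown cells: B4, A4, G4.
One more down a 2nd gives F4.

F4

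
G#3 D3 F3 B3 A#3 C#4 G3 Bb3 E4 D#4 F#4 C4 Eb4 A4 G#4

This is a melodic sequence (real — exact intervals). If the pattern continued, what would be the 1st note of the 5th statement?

Grouping in 5s, the 1st note of each cell is G#3, C#4, F#4.
Extending up a 4th: B4 → E5.

E5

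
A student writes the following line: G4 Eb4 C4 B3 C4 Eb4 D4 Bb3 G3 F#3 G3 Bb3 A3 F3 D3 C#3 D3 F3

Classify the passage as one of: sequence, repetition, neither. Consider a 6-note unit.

Each 6-note cell is the previous one transposed down a 4th.

sequence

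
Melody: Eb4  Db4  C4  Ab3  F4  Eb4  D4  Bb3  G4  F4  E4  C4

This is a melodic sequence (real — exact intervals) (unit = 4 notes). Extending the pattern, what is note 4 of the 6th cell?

Grouping in 4s, the 4th note of each cell is Ab3, Bb3, C4.
Extending up a 2nd: D4 → E4 → F#4.

F#4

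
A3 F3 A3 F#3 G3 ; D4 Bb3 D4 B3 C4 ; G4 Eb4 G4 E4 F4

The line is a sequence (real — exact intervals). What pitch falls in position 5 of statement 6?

Grouping in 5s, the 5th note of each cell is G3, C4, F4.
Extending up a 4th: Bb4 → Eb5 → Ab5.

Ab5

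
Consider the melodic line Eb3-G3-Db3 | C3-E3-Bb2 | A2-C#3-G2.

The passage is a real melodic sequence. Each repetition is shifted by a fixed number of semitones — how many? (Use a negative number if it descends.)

-3

Unit = 3 notes; the statements start on Eb3, C3, A2, moving down a 3rd each time.
Counting half-steps from Eb3 to C3: -3.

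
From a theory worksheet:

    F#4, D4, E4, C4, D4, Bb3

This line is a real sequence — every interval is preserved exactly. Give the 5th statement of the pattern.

Taking 2-note groups, the heads are F#4, E4, D4: the pattern moves down a 2nd.
Extending down a 2nd: C4 → Bb3.
Statement 5 starts on Bb3 and keeps the same exact contour: Bb3 Gb3.

Bb3 Gb3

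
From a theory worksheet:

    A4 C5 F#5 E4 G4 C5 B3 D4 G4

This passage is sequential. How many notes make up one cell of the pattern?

9 notes total. Splitting into 3 groups of 3:
A4 C5 F#5 | E4 G4 C5 | B3 D4 G4
Every group is a transposition down a 4th of the one before; no shorter unit works.

3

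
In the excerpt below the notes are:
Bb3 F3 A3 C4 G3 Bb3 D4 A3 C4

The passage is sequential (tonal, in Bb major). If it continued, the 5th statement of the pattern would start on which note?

F4

The 3-note cells begin on Bb3, C4, D4 — each up a 2nd from the last.
Extending the heads up a 2nd: Eb4 → F4.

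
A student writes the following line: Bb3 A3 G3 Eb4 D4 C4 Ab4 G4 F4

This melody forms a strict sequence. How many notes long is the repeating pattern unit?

3

9 notes total. Splitting into 3 groups of 3:
Bb3 A3 G3 | Eb4 D4 C4 | Ab4 G4 F4
That's a consistent up a 4th shift per cell, and no other grouping gives one.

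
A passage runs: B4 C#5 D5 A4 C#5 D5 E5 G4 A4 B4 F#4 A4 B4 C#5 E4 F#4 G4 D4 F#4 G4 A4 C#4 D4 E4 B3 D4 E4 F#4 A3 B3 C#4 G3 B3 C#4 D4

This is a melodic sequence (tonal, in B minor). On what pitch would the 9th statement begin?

With a 7-note motive the entries are B4, G4, E4, C#4, A3, each down a 3rd from the previous.
Continuing: F#3 → D3 → B2 → G2. Statement 9 starts on G2.

G2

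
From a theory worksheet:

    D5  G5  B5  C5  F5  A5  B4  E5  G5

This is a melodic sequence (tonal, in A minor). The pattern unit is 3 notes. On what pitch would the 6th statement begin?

With a 3-note motive the entries are D5, C5, B4, each down a 2nd from the previous.
Extending the heads down a 2nd: A4 → G4 → F4.

F4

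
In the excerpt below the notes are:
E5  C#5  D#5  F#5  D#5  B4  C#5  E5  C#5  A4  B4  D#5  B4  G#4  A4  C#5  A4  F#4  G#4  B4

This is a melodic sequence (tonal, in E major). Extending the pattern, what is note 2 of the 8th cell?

The unit is 4 notes. Position-2 pitches of the 5 shown cells: C#5, B4, A4, G#4, F#4.
Extending down a 2nd: E4 → D#4 → C#4.

C#4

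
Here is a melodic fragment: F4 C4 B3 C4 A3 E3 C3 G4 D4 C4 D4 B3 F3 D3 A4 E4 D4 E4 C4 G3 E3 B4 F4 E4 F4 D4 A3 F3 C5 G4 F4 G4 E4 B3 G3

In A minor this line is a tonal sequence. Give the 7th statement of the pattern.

E5 B4 A4 B4 G4 D4 B3

The 7-note cells begin on F4, G4, A4, B4, C5 — each up a 2nd from the last.
Carrying on: D5 → E5.
So cell 7 is E5 B4 A4 B4 G4 D4 B3.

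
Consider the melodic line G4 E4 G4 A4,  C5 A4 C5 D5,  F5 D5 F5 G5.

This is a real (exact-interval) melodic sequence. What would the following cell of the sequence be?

The 4-note cells begin on G4, C5, F5 — each up a 4th from the last.
So cell 4 is Bb5 G5 Bb5 C6.

Bb5 G5 Bb5 C6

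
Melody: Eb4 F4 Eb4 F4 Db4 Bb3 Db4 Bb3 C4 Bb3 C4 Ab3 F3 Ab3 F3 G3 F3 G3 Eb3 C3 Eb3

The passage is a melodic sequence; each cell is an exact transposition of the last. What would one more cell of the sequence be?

Unit = 7 notes; the statements start on Eb4, Bb3, F3, moving down a 4th each time.
So cell 4 is C3 D3 C3 D3 Bb2 G2 Bb2.

C3 D3 C3 D3 Bb2 G2 Bb2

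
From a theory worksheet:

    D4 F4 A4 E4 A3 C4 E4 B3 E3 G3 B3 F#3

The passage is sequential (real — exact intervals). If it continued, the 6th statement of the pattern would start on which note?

C#2

The 4-note cells begin on D4, A3, E3 — each down a 4th from the last.
Continuing: B2 → F#2 → C#2. Statement 6 starts on C#2.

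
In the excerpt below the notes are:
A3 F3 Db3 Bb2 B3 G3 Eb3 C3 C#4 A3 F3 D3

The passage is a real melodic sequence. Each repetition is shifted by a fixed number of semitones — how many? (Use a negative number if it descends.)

Taking 4-note groups, the heads are A3, B3, C#4: the pattern moves up a 2nd.
Counting half-steps from A3 to B3: 2.

2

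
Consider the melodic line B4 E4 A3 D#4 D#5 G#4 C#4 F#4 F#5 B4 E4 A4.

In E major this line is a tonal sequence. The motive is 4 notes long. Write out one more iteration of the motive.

Taking 4-note groups, the heads are B4, D#5, F#5: the pattern moves up a 3rd.
From A5 the diatonic shape gives A5 D#5 G#4 C#5.

A5 D#5 G#4 C#5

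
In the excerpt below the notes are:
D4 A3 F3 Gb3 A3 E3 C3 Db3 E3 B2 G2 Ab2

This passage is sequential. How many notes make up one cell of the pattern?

4

12 notes total. Splitting into 3 groups of 4:
D4 A3 F3 Gb3 | A3 E3 C3 Db3 | E3 B2 G2 Ab2
Every group is a transposition down a 4th of the one before; no shorter unit works.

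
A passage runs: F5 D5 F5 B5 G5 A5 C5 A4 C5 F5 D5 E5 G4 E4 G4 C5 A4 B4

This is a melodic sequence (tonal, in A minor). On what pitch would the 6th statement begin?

Taking 6-note groups, the heads are F5, C5, G4: the pattern moves down a 4th.
Extending the heads down a 4th: D4 → A3 → E3.

E3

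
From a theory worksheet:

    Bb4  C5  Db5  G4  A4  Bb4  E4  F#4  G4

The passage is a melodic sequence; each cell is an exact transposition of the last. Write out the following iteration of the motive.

C#4 D#4 E4

The 3-note cells begin on Bb4, G4, E4 — each down a 3rd from the last.
Statement 4 starts on C#4 and keeps the same exact contour: C#4 D#4 E4.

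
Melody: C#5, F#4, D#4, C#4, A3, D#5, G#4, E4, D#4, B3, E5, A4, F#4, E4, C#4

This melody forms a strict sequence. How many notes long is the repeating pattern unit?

Try groups of 5 (3 cells in 15 notes):
C#5 F#4 D#4 C#4 A3 | D#5 G#4 E4 D#4 B3 | E5 A4 F#4 E4 C#4
Every group is a transposition up a 2nd of the one before; no shorter unit works.

5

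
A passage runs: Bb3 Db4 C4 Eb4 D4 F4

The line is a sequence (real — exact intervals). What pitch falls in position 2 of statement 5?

The unit is 2 notes. Position-2 pitches of the 3 shown cells: Db4, Eb4, F4.
Extending up a 2nd: G4 → A4.

A4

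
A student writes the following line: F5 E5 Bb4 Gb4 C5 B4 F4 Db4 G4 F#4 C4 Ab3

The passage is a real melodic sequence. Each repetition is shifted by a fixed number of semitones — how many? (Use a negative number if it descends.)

-5

With a 4-note motive the entries are F5, C5, G4, each down a 4th from the previous.
Counting half-steps from F5 to C5: -5.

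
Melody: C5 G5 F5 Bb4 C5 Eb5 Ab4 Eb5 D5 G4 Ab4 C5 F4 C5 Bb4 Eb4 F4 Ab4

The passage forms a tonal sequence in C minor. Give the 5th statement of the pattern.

Unit = 6 notes; the statements start on C5, Ab4, F4, moving down a 3rd each time.
Continuing the starts: D4 → Bb3.
Statement 5 starts on Bb3 and keeps the same diatonic contour: Bb3 F4 Eb4 Ab3 Bb3 D4.

Bb3 F4 Eb4 Ab3 Bb3 D4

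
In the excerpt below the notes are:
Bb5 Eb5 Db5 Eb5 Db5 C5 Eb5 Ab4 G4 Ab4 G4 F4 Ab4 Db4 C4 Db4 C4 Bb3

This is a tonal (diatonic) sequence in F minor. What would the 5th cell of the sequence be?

With a 6-note motive the entries are Bb5, Eb5, Ab4, each down a 5th from the previous.
Continuing the starts: Db4 → G3.
From G3 the diatonic shape gives G3 C3 Bb2 C3 Bb2 Ab2.

G3 C3 Bb2 C3 Bb2 Ab2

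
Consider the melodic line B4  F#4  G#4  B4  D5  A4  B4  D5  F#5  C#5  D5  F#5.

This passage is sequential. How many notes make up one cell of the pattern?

There are 12 notes; a 4-note unit gives 3 cells:
B4 F#4 G#4 B4 | D5 A4 B4 D5 | F#5 C#5 D5 F#5
Each cell is the previous one up a 3rd — so the unit is 4 notes.

4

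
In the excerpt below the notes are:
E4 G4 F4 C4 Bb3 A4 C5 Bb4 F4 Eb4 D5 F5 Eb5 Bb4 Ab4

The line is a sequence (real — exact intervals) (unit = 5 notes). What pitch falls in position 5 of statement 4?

Db5

Grouping in 5s, the 5th note of each cell is Bb3, Eb4, Ab4.
Each moves up a 4th; the next is Db5.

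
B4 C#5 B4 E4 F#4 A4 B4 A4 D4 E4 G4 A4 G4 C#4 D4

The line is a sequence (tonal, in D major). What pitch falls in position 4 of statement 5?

A3

Grouping in 5s, the 4th note of each cell is E4, D4, C#4.
Carrying that down a 2nd forward: B3 → A3.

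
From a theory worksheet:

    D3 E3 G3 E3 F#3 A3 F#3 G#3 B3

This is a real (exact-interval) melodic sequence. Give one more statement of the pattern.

Taking 3-note groups, the heads are D3, E3, F#3: the pattern moves up a 2nd.
From G#3 the exact shape gives G#3 A#3 C#4.

G#3 A#3 C#4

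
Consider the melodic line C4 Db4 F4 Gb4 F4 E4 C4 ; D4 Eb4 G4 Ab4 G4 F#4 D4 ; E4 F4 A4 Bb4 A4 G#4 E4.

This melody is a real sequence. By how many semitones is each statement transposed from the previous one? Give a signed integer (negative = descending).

2

Taking 7-note groups, the heads are C4, D4, E4: the pattern moves up a 2nd.
Counting half-steps from C4 to D4: 2.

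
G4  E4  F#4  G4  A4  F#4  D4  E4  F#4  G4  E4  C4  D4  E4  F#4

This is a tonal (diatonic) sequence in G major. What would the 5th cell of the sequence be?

Taking 5-note groups, the heads are G4, F#4, E4: the pattern moves down a 2nd.
Continuing the starts: D4 → C4.
From C4 the diatonic shape gives C4 A3 B3 C4 D4.

C4 A3 B3 C4 D4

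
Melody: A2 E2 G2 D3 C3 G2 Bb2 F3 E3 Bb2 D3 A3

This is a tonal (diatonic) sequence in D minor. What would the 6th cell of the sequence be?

D4 A3 C4 G4

Unit = 4 notes; the statements start on A2, C3, E3, moving up a 3rd each time.
Carrying on: G3 → Bb3 → D4.
So cell 6 is D4 A3 C4 G4.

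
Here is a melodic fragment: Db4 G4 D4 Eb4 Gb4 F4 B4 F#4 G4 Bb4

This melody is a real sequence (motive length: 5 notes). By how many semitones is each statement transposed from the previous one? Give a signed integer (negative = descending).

4

With a 5-note motive the entries are Db4, F4, each up a 3rd from the previous.
Db4→F4 is 65 − 61 = 4 semitones.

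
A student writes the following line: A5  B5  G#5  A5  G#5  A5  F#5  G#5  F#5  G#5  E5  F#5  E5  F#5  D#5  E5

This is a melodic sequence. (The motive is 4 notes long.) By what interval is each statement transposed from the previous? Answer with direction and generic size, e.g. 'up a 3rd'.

down a 2nd

With a 4-note motive the entries are A5, G#5, F#5, E5, each down a 2nd from the previous.
From A5 to G#5: down a 2nd.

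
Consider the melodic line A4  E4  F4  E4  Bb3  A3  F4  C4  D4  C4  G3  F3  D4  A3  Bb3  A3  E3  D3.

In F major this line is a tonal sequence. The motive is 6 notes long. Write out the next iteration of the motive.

Unit = 6 notes; the statements start on A4, F4, D4, moving down a 3rd each time.
From Bb3 the diatonic shape gives Bb3 F3 G3 F3 C3 Bb2.

Bb3 F3 G3 F3 C3 Bb2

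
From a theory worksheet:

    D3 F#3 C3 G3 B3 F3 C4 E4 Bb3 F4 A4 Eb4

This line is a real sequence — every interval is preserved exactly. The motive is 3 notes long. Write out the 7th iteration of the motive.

With a 3-note motive the entries are D3, G3, C4, F4, each up a 4th from the previous.
Continuing the starts: Bb4 → Eb5 → Ab5.
So cell 7 is Ab5 C6 Gb5.

Ab5 C6 Gb5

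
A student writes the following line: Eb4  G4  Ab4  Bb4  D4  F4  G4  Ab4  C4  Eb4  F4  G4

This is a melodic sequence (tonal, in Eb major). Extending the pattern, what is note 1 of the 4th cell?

With 4-note cells, note 1 of each statement runs Eb4, D4, C4.
One more down a 2nd gives Bb3.

Bb3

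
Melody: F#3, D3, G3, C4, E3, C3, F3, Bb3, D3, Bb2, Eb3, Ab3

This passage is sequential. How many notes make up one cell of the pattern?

Try groups of 4 (3 cells in 12 notes):
F#3 D3 G3 C4 | E3 C3 F3 Bb3 | D3 Bb2 Eb3 Ab3
Each cell is the previous one down a 2nd — so the unit is 4 notes.

4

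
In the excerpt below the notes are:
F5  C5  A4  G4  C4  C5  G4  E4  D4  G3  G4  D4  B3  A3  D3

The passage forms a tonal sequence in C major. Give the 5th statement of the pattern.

Unit = 5 notes; the statements start on F5, C5, G4, moving down a 4th each time.
Continuing the starts: D4 → A3.
Statement 5 starts on A3 and keeps the same diatonic contour: A3 E3 C3 B2 E2.

A3 E3 C3 B2 E2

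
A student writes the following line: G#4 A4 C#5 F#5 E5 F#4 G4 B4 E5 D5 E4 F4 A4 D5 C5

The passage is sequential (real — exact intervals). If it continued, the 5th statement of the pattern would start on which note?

C4

The 5-note cells begin on G#4, F#4, E4 — each down a 2nd from the last.
Continuing: D4 → C4. Statement 5 starts on C4.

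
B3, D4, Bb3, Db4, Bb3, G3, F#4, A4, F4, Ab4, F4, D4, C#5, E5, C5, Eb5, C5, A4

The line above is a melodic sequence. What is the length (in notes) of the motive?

There are 18 notes; a 6-note unit gives 3 cells:
B3 D4 Bb3 Db4 Bb3 G3 | F#4 A4 F4 Ab4 F4 D4 | C#5 E5 C5 Eb5 C5 A4
That's a consistent up a 5th shift per cell, and no other grouping gives one.

6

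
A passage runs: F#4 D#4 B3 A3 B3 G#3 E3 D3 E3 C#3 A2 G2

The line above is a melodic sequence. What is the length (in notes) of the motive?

4

Try groups of 4 (3 cells in 12 notes):
F#4 D#4 B3 A3 | B3 G#3 E3 D3 | E3 C#3 A2 G2
Each cell is the previous one down a 5th — so the unit is 4 notes.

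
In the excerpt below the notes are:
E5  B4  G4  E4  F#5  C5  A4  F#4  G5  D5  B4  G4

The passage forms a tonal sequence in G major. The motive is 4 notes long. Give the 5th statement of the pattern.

With a 4-note motive the entries are E5, F#5, G5, each up a 2nd from the previous.
Extending up a 2nd: A5 → B5.
So cell 5 is B5 F#5 D5 B4.

B5 F#5 D5 B4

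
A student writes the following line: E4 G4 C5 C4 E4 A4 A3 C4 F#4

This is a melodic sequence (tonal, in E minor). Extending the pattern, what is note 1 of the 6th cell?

B2

The unit is 3 notes. Position-1 pitches of the 3 shown cells: E4, C4, A3.
Each moves down a 3rd. Continuing: F#3 → D3 → B2.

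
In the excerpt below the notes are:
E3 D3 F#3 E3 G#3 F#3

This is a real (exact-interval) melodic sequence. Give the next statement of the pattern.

A#3 G#3

Taking 2-note groups, the heads are E3, F#3, G#3: the pattern moves up a 2nd.
Statement 4 starts on A#3 and keeps the same exact contour: A#3 G#3.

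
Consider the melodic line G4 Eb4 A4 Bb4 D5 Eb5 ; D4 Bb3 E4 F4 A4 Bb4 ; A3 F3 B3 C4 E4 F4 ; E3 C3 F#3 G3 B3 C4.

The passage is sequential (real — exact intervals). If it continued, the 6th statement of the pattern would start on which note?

The 6-note cells begin on G4, D4, A3, E3 — each down a 4th from the last.
Continuing: B2 → F#2. Statement 6 starts on F#2.

F#2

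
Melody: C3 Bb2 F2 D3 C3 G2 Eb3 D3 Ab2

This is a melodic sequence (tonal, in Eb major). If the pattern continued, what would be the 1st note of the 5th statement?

Grouping in 3s, the 1st note of each cell is C3, D3, Eb3.
Extending up a 2nd: F3 → G3.

G3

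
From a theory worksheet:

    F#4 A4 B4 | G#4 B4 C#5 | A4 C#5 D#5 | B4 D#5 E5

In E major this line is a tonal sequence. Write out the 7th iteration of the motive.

With a 3-note motive the entries are F#4, G#4, A4, B4, each up a 2nd from the previous.
Extending up a 2nd: C#5 → D#5 → E5.
From E5 the diatonic shape gives E5 G#5 A5.

E5 G#5 A5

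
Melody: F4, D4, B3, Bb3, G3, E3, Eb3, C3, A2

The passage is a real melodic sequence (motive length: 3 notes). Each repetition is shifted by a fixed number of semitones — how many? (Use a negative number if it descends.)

-7

Unit = 3 notes; the statements start on F4, Bb3, Eb3, moving down a 5th each time.
F4 to Bb3 spans -7 semitones.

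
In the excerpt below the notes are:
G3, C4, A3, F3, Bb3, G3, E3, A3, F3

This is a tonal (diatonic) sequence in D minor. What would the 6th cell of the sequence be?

The 3-note cells begin on G3, F3, E3 — each down a 2nd from the last.
Extending down a 2nd: D3 → C3 → Bb2.
Statement 6 starts on Bb2 and keeps the same diatonic contour: Bb2 E3 C3.

Bb2 E3 C3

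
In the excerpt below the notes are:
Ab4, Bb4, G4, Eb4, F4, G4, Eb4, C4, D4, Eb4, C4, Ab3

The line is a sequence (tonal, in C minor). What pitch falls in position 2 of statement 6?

F3

Grouping in 4s, the 2nd note of each cell is Bb4, G4, Eb4.
Extending down a 3rd: C4 → Ab3 → F3.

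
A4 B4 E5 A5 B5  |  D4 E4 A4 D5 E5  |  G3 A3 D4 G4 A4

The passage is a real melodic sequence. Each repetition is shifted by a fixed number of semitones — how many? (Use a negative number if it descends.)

With a 5-note motive the entries are A4, D4, G3, each down a 5th from the previous.
A4→D4 is 62 − 69 = -7 semitones.

-7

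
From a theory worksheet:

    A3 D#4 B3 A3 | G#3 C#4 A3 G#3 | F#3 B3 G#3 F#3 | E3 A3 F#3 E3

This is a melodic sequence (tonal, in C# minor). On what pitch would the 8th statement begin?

A2

Taking 4-note groups, the heads are A3, G#3, F#3, E3: the pattern moves down a 2nd.
Continuing: D#3 → C#3 → B2 → A2. Statement 8 starts on A2.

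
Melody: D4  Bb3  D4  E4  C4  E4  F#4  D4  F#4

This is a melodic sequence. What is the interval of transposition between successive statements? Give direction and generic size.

up a 2nd

Unit = 3 notes; the statements start on D4, E4, F#4, moving up a 2nd each time.
D4 to E4 is up a 2nd.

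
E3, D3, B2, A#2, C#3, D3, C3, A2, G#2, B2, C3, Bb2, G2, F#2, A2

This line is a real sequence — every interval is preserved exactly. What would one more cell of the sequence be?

Bb2 Ab2 F2 E2 G2

Unit = 5 notes; the statements start on E3, D3, C3, moving down a 2nd each time.
Statement 4 starts on Bb2 and keeps the same exact contour: Bb2 Ab2 F2 E2 G2.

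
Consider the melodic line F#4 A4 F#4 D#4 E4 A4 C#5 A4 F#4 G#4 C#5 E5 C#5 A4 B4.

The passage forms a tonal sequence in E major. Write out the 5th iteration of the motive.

The 5-note cells begin on F#4, A4, C#5 — each up a 3rd from the last.
Continuing the starts: E5 → G#5.
Statement 5 starts on G#5 and keeps the same diatonic contour: G#5 B5 G#5 E5 F#5.

G#5 B5 G#5 E5 F#5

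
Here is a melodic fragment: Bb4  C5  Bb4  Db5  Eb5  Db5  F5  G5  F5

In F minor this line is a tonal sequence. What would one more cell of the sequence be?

The 3-note cells begin on Bb4, Db5, F5 — each up a 3rd from the last.
So cell 4 is Ab5 Bb5 Ab5.

Ab5 Bb5 Ab5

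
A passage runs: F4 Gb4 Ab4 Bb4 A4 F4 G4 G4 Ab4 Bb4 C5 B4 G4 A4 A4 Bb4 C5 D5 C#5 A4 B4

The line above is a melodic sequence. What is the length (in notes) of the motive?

7

There are 21 notes; a 7-note unit gives 3 cells:
F4 Gb4 Ab4 Bb4 A4 F4 G4 | G4 Ab4 Bb4 C5 B4 G4 A4 | A4 Bb4 C5 D5 C#5 A4 B4
That's a consistent up a 2nd shift per cell, and no other grouping gives one.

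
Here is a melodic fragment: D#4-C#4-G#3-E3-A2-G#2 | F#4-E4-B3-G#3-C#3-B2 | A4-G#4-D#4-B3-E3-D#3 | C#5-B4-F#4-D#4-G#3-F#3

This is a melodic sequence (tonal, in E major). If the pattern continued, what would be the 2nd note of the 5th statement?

The unit is 6 notes. Position-2 pitches of the 4 shown cells: C#4, E4, G#4, B4.
From B4, up a 3rd gives D#5.

D#5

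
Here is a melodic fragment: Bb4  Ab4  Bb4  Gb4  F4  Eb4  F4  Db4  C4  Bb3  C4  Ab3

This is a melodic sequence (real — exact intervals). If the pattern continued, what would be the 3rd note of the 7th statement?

The unit is 4 notes. Position-3 pitches of the 3 shown cells: Bb4, F4, C4.
Extending down a 4th: G3 → D3 → A2 → E2.

E2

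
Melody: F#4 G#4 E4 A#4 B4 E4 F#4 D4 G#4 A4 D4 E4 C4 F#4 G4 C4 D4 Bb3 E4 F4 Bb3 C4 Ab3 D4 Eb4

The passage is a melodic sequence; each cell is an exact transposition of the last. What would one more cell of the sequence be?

Ab3 Bb3 Gb3 C4 Db4

Taking 5-note groups, the heads are F#4, E4, D4, C4, Bb3: the pattern moves down a 2nd.
From Ab3 the exact shape gives Ab3 Bb3 Gb3 C4 Db4.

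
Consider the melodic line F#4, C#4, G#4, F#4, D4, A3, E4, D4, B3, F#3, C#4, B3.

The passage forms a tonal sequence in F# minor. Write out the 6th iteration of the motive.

With a 4-note motive the entries are F#4, D4, B3, each down a 3rd from the previous.
Extending down a 3rd: G#3 → E3 → C#3.
From C#3 the diatonic shape gives C#3 G#2 D3 C#3.

C#3 G#2 D3 C#3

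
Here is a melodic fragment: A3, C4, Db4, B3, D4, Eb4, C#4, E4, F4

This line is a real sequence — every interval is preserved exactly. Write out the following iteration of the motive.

D#4 F#4 G4

Unit = 3 notes; the statements start on A3, B3, C#4, moving up a 2nd each time.
Statement 4 starts on D#4 and keeps the same exact contour: D#4 F#4 G4.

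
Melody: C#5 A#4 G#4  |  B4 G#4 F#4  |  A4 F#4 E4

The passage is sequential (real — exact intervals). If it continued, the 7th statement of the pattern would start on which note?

Db4

Unit = 3 notes; the statements start on C#5, B4, A4, moving down a 2nd each time.
Extending the heads down a 2nd: G4 → F4 → Eb4 → Db4.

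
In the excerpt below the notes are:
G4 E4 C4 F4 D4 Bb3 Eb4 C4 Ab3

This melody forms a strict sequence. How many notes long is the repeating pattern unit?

3

9 notes total. Splitting into 3 groups of 3:
G4 E4 C4 | F4 D4 Bb3 | Eb4 C4 Ab3
Each cell is the previous one down a 2nd — so the unit is 3 notes.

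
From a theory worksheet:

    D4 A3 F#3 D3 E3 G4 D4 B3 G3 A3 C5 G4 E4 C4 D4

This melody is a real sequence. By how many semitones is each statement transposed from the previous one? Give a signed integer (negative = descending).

With a 5-note motive the entries are D4, G4, C5, each up a 4th from the previous.
D4 to G4 spans +5 semitones.

5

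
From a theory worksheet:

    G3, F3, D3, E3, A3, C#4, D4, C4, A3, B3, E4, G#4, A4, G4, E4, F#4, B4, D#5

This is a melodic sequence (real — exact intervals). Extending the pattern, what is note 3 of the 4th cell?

Grouping in 6s, the 3rd note of each cell is D3, A3, E4.
From E4, up a 5th gives B4.

B4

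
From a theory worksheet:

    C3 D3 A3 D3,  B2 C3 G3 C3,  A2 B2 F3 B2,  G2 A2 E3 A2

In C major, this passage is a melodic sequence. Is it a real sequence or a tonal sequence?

tonal

Every note is diatonic to C major.
Cell 1 has +2 semitones from note 1 to 2, but cell 2 has +1 — the interval quality changes while the contour stays the same, which is the hallmark of a tonal sequence.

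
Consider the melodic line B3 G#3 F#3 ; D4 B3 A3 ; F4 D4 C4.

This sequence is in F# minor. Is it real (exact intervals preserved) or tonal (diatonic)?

real

Each cell has the same semitone pattern (-3, -2) — intervals are preserved exactly.
And F4 lies outside F# minor, so the sequence is real rather than tonal.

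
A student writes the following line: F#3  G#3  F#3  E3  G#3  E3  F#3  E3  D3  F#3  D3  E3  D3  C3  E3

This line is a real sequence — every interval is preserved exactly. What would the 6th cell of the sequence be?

Ab2 Bb2 Ab2 Gb2 Bb2

With a 5-note motive the entries are F#3, E3, D3, each down a 2nd from the previous.
Extending down a 2nd: C3 → Bb2 → Ab2.
From Ab2 the exact shape gives Ab2 Bb2 Ab2 Gb2 Bb2.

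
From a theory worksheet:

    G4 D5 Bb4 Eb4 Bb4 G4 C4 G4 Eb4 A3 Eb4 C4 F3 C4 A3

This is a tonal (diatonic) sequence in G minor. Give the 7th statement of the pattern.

Bb2 F3 D3

The 3-note cells begin on G4, Eb4, C4, A3, F3 — each down a 3rd from the last.
Carrying on: D3 → Bb2.
From Bb2 the diatonic shape gives Bb2 F3 D3.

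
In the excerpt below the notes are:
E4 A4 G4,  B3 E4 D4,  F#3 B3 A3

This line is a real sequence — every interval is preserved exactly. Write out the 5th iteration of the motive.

Taking 3-note groups, the heads are E4, B3, F#3: the pattern moves down a 4th.
Extending down a 4th: C#3 → G#2.
So cell 5 is G#2 C#3 B2.

G#2 C#3 B2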